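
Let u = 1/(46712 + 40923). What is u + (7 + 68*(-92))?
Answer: -547631114/87635 ≈ -6249.0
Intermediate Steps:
u = 1/87635 ≈ 1.1411e-5
u + (7 + 68*(-92)) = 1/87635 + (7 + 68*(-92)) = 1/87635 + (7 - 6256) = 1/87635 - 6249 = -547631114/87635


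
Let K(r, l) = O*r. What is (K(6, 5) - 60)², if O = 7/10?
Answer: 77841/25 ≈ 3113.6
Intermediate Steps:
O = 7/10 (O = 7*(⅒) = 7/10 ≈ 0.70000)
K(r, l) = 7*r/10
(K(6, 5) - 60)² = ((7/10)*6 - 60)² = (21/5 - 60)² = (-279/5)² = 77841/25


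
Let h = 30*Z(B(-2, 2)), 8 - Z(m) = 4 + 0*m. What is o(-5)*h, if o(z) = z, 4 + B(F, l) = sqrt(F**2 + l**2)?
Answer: -600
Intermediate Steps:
B(F, l) = -4 + sqrt(F**2 + l**2)
Z(m) = 4 (Z(m) = 8 - (4 + 0*m) = 8 - (4 + 0) = 8 - 1*4 = 8 - 4 = 4)
h = 120 (h = 30*4 = 120)
o(-5)*h = -5*120 = -600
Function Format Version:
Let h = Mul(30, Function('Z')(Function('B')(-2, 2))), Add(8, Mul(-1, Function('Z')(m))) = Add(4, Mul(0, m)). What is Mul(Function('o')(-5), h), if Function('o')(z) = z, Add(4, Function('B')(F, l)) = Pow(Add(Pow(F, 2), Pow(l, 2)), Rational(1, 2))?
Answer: -600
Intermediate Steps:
Function('B')(F, l) = Add(-4, Pow(Add(Pow(F, 2), Pow(l, 2)), Rational(1, 2)))
Function('Z')(m) = 4 (Function('Z')(m) = Add(8, Mul(-1, Add(4, Mul(0, m)))) = Add(8, Mul(-1, Add(4, 0))) = Add(8, Mul(-1, 4)) = Add(8, -4) = 4)
h = 120 (h = Mul(30, 4) = 120)
Mul(Function('o')(-5), h) = Mul(-5, 120) = -600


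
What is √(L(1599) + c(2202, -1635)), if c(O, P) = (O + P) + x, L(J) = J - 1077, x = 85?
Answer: √1174 ≈ 34.264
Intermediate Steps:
L(J) = -1077 + J
c(O, P) = 85 + O + P (c(O, P) = (O + P) + 85 = 85 + O + P)
√(L(1599) + c(2202, -1635)) = √((-1077 + 1599) + (85 + 2202 - 1635)) = √(522 + 652) = √1174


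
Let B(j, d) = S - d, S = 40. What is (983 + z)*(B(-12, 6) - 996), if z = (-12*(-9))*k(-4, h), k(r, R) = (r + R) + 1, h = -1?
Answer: -530062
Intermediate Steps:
B(j, d) = 40 - d
k(r, R) = 1 + R + r (k(r, R) = (R + r) + 1 = 1 + R + r)
z = -432 (z = (-12*(-9))*(1 - 1 - 4) = 108*(-4) = -432)
(983 + z)*(B(-12, 6) - 996) = (983 - 432)*((40 - 1*6) - 996) = 551*((40 - 6) - 996) = 551*(34 - 996) = 551*(-962) = -530062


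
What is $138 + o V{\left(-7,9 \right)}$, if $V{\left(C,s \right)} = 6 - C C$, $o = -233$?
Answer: $10157$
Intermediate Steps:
$V{\left(C,s \right)} = 6 - C^{2}$
$138 + o V{\left(-7,9 \right)} = 138 - 233 \left(6 - \left(-7\right)^{2}\right) = 138 - 233 \left(6 - 49\right) = 138 - -10019 = 138 + 10019 = 10157$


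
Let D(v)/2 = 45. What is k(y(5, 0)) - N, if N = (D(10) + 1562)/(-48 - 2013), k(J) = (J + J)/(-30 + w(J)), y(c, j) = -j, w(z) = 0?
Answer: 1652/2061 ≈ 0.80155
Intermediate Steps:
D(v) = 90 (D(v) = 2*45 = 90)
k(J) = -J/15 (k(J) = (J + J)/(-30 + 0) = (2*J)/(-30) = (2*J)*(-1/30) = -J/15)
N = -1652/2061 (N = (90 + 1562)/(-48 - 2013) = 1652/(-2061) = 1652*(-1/2061) = -1652/2061 ≈ -0.80155)
k(y(5, 0)) - N = -(-1)*0/15 - 1*(-1652/2061) = -1/15*0 + 1652/2061 = 0 + 1652/2061 = 1652/2061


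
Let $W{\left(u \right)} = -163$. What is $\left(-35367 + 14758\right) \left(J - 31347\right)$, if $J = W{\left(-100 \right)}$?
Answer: $649389590$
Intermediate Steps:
$J = -163$
$\left(-35367 + 14758\right) \left(J - 31347\right) = \left(-35367 + 14758\right) \left(-163 - 31347\right) = \left(-20609\right) \left(-31510\right) = 649389590$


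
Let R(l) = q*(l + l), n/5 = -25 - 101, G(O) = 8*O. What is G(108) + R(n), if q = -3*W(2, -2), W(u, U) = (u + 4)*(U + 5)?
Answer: 68904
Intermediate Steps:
W(u, U) = (4 + u)*(5 + U)
q = -54 (q = -3*(20 + 4*(-2) + 5*2 - 2*2) = -3*(20 - 8 + 10 - 4) = -3*18 = -54)
n = -630 (n = 5*(-25 - 101) = 5*(-126) = -630)
R(l) = -108*l (R(l) = -54*(l + l) = -108*l)
G(108) + R(n) = 8*108 - 108*(-630) = 864 + 68040 = 68904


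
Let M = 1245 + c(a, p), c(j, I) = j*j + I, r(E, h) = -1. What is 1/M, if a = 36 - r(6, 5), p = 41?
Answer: 1/2655 ≈ 0.00037665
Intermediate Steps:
a = 37 (a = 36 - 1*(-1) = 36 + 1 = 37)
c(j, I) = I + j² (c(j, I) = j² + I = I + j²)
M = 2655 (M = 1245 + (41 + 37²) = 1245 + (41 + 1369) = 1245 + 1410 = 2655)
1/M = 1/2655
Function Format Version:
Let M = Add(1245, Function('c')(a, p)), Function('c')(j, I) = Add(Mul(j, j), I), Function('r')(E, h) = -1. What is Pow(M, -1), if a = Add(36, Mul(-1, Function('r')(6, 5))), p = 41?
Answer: Rational(1, 2655) ≈ 0.00037665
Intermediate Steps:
a = 37 (a = Add(36, Mul(-1, -1)) = Add(36, 1) = 37)
Function('c')(j, I) = Add(I, Pow(j, 2)) (Function('c')(j, I) = Add(Pow(j, 2), I) = Add(I, Pow(j, 2)))
M = 2655 (M = Add(1245, Add(41, Pow(37, 2))) = Add(1245, Add(41, 1369)) = Add(1245, 1410) = 2655)
Pow(M, -1) = Pow(2655, -1) = Rational(1, 2655)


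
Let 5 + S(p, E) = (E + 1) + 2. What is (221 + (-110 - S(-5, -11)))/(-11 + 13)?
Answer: 62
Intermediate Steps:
S(p, E) = -2 + E (S(p, E) = -5 + ((E + 1) + 2) = -5 + ((1 + E) + 2) = -5 + (3 + E) = -2 + E)
(221 + (-110 - S(-5, -11)))/(-11 + 13) = (221 + (-110 - (-2 - 11)))/(-11 + 13) = (221 + (-110 - 1*(-13)))/2 = (221 + (-110 + 13))*(1/2) = (221 - 97)*(1/2) = 124*(1/2) = 62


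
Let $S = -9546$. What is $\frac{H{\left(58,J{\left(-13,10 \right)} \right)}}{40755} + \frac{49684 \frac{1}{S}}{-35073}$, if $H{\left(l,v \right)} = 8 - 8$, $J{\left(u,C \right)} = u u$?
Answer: $\frac{24842}{167403429} \approx 0.0001484$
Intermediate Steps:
$J{\left(u,C \right)} = u^{2}$
$H{\left(l,v \right)} = 0$ ($H{\left(l,v \right)} = 8 - 8 = 0$)
$\frac{H{\left(58,J{\left(-13,10 \right)} \right)}}{40755} + \frac{49684 \frac{1}{S}}{-35073} = \frac{0}{40755} + \frac{49684 \frac{1}{-9546}}{-35073} = 0 \cdot \frac{1}{40755} + 49684 \left(- \frac{1}{9546}\right) \left(- \frac{1}{35073}\right) = 0 - - \frac{24842}{167403429} = 0 + \frac{24842}{167403429} = \frac{24842}{167403429}$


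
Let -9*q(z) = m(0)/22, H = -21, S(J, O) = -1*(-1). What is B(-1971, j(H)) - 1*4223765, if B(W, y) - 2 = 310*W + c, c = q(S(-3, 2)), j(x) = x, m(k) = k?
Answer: -4834773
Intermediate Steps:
S(J, O) = 1
q(z) = 0 (q(z) = -0/22 = -1/9*0 = 0)
c = 0
B(W, y) = 2 + 310*W (B(W, y) = 2 + (310*W + 0) = 2 + 310*W)
B(-1971, j(H)) - 1*4223765 = (2 + 310*(-1971)) - 1*4223765 = (2 - 611010) - 4223765 = -611008 - 4223765 = -4834773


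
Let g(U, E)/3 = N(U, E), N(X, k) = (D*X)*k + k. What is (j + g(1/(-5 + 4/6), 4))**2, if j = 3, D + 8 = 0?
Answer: 233289/169 ≈ 1380.4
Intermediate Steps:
D = -8 (D = -8 + 0 = -8)
N(X, k) = k - 8*X*k (N(X, k) = (-8*X)*k + k = -8*X*k + k = k - 8*X*k)
g(U, E) = 3*E*(1 - 8*U) (g(U, E) = 3*(E*(1 - 8*U)) = 3*E*(1 - 8*U))
(j + g(1/(-5 + 4/6), 4))**2 = (3 + 3*4*(1 - 8/(-5 + 4/6)))**2 = (3 + 3*4*(1 - 8/(-5 + 4*(1/6))))**2 = (3 + 3*4*(1 - 8/(-5 + 2/3)))**2 = (3 + 3*4*(1 - 8/(-13/3)))**2 = (3 + 3*4*(1 - 8*(-3/13)))**2 = (3 + 3*4*(1 + 24/13))**2 = (3 + 3*4*(37/13))**2 = (3 + 444/13)**2 = (483/13)**2 = 233289/169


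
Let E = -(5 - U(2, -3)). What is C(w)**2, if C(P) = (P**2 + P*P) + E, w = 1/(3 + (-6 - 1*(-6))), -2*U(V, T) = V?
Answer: 2704/81 ≈ 33.383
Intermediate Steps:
U(V, T) = -V/2
E = -6 (E = -(5 - (-1)*2/2) = -(5 - 1*(-1)) = -(5 + 1) = -1*6 = -6)
w = 1/3 (w = 1/(3 + (-6 + 6)) = 1/(3 + 0) = 1/3 ≈ 0.33333)
C(P) = -6 + 2*P**2 (C(P) = (P**2 + P*P) - 6 = (P**2 + P**2) - 6 = 2*P**2 - 6 = -6 + 2*P**2)
C(w)**2 = (-6 + 2*(1/3)**2)**2 = (-6 + 2*(1/9))**2 = (-6 + 2/9)**2 = (-52/9)**2 = 2704/81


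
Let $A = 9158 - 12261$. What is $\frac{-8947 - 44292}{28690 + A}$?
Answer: $- \frac{53239}{25587} \approx -2.0807$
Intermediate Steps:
$A = -3103$
$\frac{-8947 - 44292}{28690 + A} = \frac{-8947 - 44292}{28690 - 3103} = - \frac{53239}{25587}$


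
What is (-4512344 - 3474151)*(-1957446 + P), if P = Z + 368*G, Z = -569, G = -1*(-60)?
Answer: 15461335197825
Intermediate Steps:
G = 60
P = 21511 (P = -569 + 368*60 = -569 + 22080 = 21511)
(-4512344 - 3474151)*(-1957446 + P) = (-4512344 - 3474151)*(-1957446 + 21511) = -7986495*(-1935935) = 15461335197825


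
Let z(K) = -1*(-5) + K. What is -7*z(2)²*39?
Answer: -13377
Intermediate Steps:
z(K) = 5 + K
-7*z(2)²*39 = -7*(5 + 2)²*39 = -7*7²*39 = -7*49*39 = -343*39 = -13377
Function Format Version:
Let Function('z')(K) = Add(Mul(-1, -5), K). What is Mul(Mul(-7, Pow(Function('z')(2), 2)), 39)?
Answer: -13377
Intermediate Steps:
Function('z')(K) = Add(5, K)
Mul(Mul(-7, Pow(Function('z')(2), 2)), 39) = Mul(Mul(-7, Pow(Add(5, 2), 2)), 39) = Mul(Mul(-7, Pow(7, 2)), 39) = Mul(Mul(-7, 49), 39) = Mul(-343, 39) = -13377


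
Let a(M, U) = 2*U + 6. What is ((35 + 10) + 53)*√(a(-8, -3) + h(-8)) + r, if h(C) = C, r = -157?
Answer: -157 + 196*I*√2 ≈ -157.0 + 277.19*I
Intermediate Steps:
a(M, U) = 6 + 2*U
((35 + 10) + 53)*√(a(-8, -3) + h(-8)) + r = ((35 + 10) + 53)*√((6 + 2*(-3)) - 8) - 157 = (45 + 53)*√((6 - 6) - 8) - 157 = 98*√(0 - 8) - 157 = 98*√(-8) - 157 = 98*(2*I*√2) - 157 = 196*I*√2 - 157 = -157 + 196*I*√2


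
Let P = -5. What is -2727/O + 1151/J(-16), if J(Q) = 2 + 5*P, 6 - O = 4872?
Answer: -1846015/37306 ≈ -49.483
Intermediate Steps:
O = -4866 (O = 6 - 1*4872 = 6 - 4872 = -4866)
J(Q) = -23 (J(Q) = 2 + 5*(-5) = 2 - 25 = -23)
-2727/O + 1151/J(-16) = -2727/(-4866) + 1151/(-23) = -2727*(-1/4866) + 1151*(-1/23) = 909/1622 - 1151/23 = -1846015/37306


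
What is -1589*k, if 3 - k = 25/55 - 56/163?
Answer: -8231020/1793 ≈ -4590.6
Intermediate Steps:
k = 5180/1793 (k = 3 - (25/55 - 56/163) = 3 - (25*(1/55) - 56*1/163) = 3 - (5/11 - 56/163) = 3 - 1*199/1793 = 3 - 199/1793 = 5180/1793 ≈ 2.8890)
-1589*k = -1589*5180/1793 = -8231020/1793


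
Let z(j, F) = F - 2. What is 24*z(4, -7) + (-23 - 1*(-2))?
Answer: -237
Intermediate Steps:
z(j, F) = -2 + F
24*z(4, -7) + (-23 - 1*(-2)) = 24*(-2 - 7) + (-23 - 1*(-2)) = 24*(-9) + (-23 + 2) = -216 - 21 = -237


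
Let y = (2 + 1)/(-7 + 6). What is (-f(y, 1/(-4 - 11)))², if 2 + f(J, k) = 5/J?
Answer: 121/9 ≈ 13.444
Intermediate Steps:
y = -3 (y = 3/(-1) = 3*(-1) = -3)
f(J, k) = -2 + 5/J
(-f(y, 1/(-4 - 11)))² = (-(-2 + 5/(-3)))² = (-(-2 + 5*(-⅓)))² = (-(-2 - 5/3))² = (-1*(-11/3))² = (11/3)² = 121/9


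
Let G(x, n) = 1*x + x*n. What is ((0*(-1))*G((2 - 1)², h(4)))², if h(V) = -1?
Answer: 0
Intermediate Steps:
G(x, n) = x + n*x
((0*(-1))*G((2 - 1)², h(4)))² = ((0*(-1))*((2 - 1)²*(1 - 1)))² = (0*(1²*0))² = (0*(1*0))² = (0*0)² = 0² = 0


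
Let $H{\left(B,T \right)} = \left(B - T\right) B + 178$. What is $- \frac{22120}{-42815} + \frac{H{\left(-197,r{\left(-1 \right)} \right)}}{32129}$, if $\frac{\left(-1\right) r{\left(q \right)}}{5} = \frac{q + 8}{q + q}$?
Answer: $\frac{1011010639}{550241254} \approx 1.8374$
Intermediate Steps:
$r{\left(q \right)} = - \frac{5 \left(8 + q\right)}{2 q}$ ($r{\left(q \right)} = - 5 \frac{q + 8}{q + q} = - 5 \frac{8 + q}{2 q} = - \frac{5 \left(8 + q\right)}{2 q}$)
$H{\left(B,T \right)} = 178 + B \left(B - T\right)$ ($H{\left(B,T \right)} = B \left(B - T\right) + 178 = 178 + B \left(B - T\right)$)
$- \frac{22120}{-42815} + \frac{H{\left(-197,r{\left(-1 \right)} \right)}}{32129} = - \frac{22120}{-42815} + \frac{178 + \left(-197\right)^{2} - - 197 \left(- \frac{5}{2} - \frac{20}{-1}\right)}{32129} = \left(-22120\right) \left(- \frac{1}{42815}\right) + \left(178 + 38809 - - 197 \left(- \frac{5}{2} - -20\right)\right) \frac{1}{32129} = \frac{4424}{8563} + \left(178 + 38809 - - 197 \left(- \frac{5}{2} + 20\right)\right) \frac{1}{32129} = \frac{4424}{8563} + \left(178 + 38809 - \left(-197\right) \frac{35}{2}\right) \frac{1}{32129} = \frac{4424}{8563} + \left(178 + 38809 + \frac{6895}{2}\right) \frac{1}{32129} = \frac{4424}{8563} + \frac{84869}{2} \cdot \frac{1}{32129} = \frac{4424}{8563} + \frac{84869}{64258} = \frac{1011010639}{550241254}$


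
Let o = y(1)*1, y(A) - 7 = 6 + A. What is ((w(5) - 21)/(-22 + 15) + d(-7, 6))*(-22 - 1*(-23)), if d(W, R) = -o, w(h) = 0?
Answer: -11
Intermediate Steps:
y(A) = 13 + A (y(A) = 7 + (6 + A) = 13 + A)
o = 14 (o = (13 + 1)*1 = 14*1 = 14)
d(W, R) = -14 (d(W, R) = -1*14 = -14)
((w(5) - 21)/(-22 + 15) + d(-7, 6))*(-22 - 1*(-23)) = ((0 - 21)/(-22 + 15) - 14)*(-22 - 1*(-23)) = (-21/(-7) - 14)*(-22 + 23) = (-21*(-⅐) - 14)*1 = (3 - 14)*1 = -11*1 = -11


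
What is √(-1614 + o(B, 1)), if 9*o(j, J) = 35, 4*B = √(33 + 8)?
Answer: I*√14491/3 ≈ 40.126*I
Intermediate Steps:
B = √41/4 (B = √(33 + 8)/4 = √41/4 ≈ 1.6008)
o(j, J) = 35/9 (o(j, J) = (⅑)*35 = 35/9)
√(-1614 + o(B, 1)) = √(-1614 + 35/9) = √(-14491/9) = I*√14491/3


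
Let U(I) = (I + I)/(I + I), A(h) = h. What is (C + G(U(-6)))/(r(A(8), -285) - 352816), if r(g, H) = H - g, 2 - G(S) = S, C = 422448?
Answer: -422449/353109 ≈ -1.1964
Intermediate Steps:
U(I) = 1 (U(I) = (2*I)/((2*I)) = (2*I)*(1/(2*I)) = 1)
G(S) = 2 - S
(C + G(U(-6)))/(r(A(8), -285) - 352816) = (422448 + (2 - 1*1))/((-285 - 1*8) - 352816) = (422448 + (2 - 1))/((-285 - 8) - 352816) = (422448 + 1)/(-293 - 352816) = 422449/(-353109) = 422449*(-1/353109) = -422449/353109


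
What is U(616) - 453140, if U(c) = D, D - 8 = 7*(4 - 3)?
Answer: -453125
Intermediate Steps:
D = 15 (D = 8 + 7*(4 - 3) = 8 + 7*1 = 8 + 7 = 15)
U(c) = 15
U(616) - 453140 = 15 - 453140 = -453125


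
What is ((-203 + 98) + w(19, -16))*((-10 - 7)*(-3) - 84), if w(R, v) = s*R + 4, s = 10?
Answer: -2937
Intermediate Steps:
w(R, v) = 4 + 10*R (w(R, v) = 10*R + 4 = 4 + 10*R)
((-203 + 98) + w(19, -16))*((-10 - 7)*(-3) - 84) = ((-203 + 98) + (4 + 10*19))*((-10 - 7)*(-3) - 84) = (-105 + (4 + 190))*(-17*(-3) - 84) = (-105 + 194)*(51 - 84) = 89*(-33) = -2937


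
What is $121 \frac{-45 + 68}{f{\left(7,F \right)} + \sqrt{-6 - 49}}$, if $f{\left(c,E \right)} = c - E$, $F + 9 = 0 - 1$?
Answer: $\frac{47311}{344} - \frac{2783 i \sqrt{55}}{344} \approx 137.53 - 59.998 i$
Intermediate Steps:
$F = -10$ ($F = -9 + \left(0 - 1\right) = -9 - 1 = -10$)
$121 \frac{-45 + 68}{f{\left(7,F \right)} + \sqrt{-6 - 49}} = 121 \frac{-45 + 68}{\left(7 - -10\right) + \sqrt{-6 - 49}} = 121 \frac{23}{\left(7 + 10\right) + \sqrt{-55}} = 121 \frac{23}{17 + i \sqrt{55}} = \frac{2783}{17 + i \sqrt{55}}$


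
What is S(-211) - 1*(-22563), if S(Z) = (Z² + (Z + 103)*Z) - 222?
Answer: 89650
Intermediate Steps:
S(Z) = -222 + Z² + Z*(103 + Z) (S(Z) = (Z² + (103 + Z)*Z) - 222 = (Z² + Z*(103 + Z)) - 222 = -222 + Z² + Z*(103 + Z))
S(-211) - 1*(-22563) = (-222 + 2*(-211)² + 103*(-211)) - 1*(-22563) = (-222 + 2*44521 - 21733) + 22563 = (-222 + 89042 - 21733) + 22563 = 67087 + 22563 = 89650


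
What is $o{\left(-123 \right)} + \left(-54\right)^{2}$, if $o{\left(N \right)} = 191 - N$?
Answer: $3230$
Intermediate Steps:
$o{\left(-123 \right)} + \left(-54\right)^{2} = \left(191 - -123\right) + \left(-54\right)^{2} = \left(191 + 123\right) + 2916 = 314 + 2916 = 3230$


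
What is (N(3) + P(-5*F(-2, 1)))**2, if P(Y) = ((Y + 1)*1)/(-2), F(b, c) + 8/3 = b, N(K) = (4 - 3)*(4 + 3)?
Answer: 961/36 ≈ 26.694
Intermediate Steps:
N(K) = 7 (N(K) = 1*7 = 7)
F(b, c) = -8/3 + b
P(Y) = -1/2 - Y/2 (P(Y) = ((1 + Y)*1)*(-1/2) = (1 + Y)*(-1/2) = -1/2 - Y/2)
(N(3) + P(-5*F(-2, 1)))**2 = (7 + (-1/2 - (-5)*(-8/3 - 2)/2))**2 = (7 + (-1/2 - (-5)*(-14)/(2*3)))**2 = (7 + (-1/2 - 1/2*70/3))**2 = (7 + (-1/2 - 35/3))**2 = (7 - 73/6)**2 = (-31/6)**2 = 961/36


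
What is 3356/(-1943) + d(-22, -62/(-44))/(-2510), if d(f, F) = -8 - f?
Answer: -4225381/2438465 ≈ -1.7328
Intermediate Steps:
3356/(-1943) + d(-22, -62/(-44))/(-2510) = 3356/(-1943) + (-8 - 1*(-22))/(-2510) = 3356*(-1/1943) + (-8 + 22)*(-1/2510) = -3356/1943 + 14*(-1/2510) = -3356/1943 - 7/1255 = -4225381/2438465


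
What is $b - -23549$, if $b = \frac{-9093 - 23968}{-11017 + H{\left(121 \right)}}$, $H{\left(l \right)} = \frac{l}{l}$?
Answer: $\frac{259448845}{11016} \approx 23552.0$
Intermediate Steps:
$H{\left(l \right)} = 1$
$b = \frac{33061}{11016}$ ($b = \frac{-9093 - 23968}{-11017 + 1} = - \frac{33061}{-11016} = \left(-33061\right) \left(- \frac{1}{11016}\right) = \frac{33061}{11016} \approx 3.0012$)
$b - -23549 = \frac{33061}{11016} - -23549 = \frac{33061}{11016} + 23549 = \frac{259448845}{11016}$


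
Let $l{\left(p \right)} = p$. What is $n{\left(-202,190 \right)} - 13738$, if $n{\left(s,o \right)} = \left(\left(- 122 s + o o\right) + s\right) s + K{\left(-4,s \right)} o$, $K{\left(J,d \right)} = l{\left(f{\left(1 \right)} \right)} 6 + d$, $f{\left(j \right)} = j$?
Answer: $-12280462$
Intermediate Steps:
$K{\left(J,d \right)} = 6 + d$ ($K{\left(J,d \right)} = 1 \cdot 6 + d = 6 + d$)
$n{\left(s,o \right)} = o \left(6 + s\right) + s \left(o^{2} - 121 s\right)$ ($n{\left(s,o \right)} = \left(\left(- 122 s + o o\right) + s\right) s + \left(6 + s\right) o = \left(\left(- 122 s + o^{2}\right) + s\right) s + o \left(6 + s\right) = \left(\left(o^{2} - 122 s\right) + s\right) s + o \left(6 + s\right) = \left(o^{2} - 121 s\right) s + o \left(6 + s\right) = s \left(o^{2} - 121 s\right) + o \left(6 + s\right) = o \left(6 + s\right) + s \left(o^{2} - 121 s\right)$)
$n{\left(-202,190 \right)} - 13738 = \left(- 121 \left(-202\right)^{2} + 190 \left(6 - 202\right) - 202 \cdot 190^{2}\right) - 13738 = \left(\left(-121\right) 40804 + 190 \left(-196\right) - 7292200\right) - 13738 = \left(-4937284 - 37240 - 7292200\right) - 13738 = -12266724 - 13738 = -12280462$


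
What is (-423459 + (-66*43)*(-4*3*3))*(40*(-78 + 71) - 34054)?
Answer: 11031205194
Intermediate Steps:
(-423459 + (-66*43)*(-4*3*3))*(40*(-78 + 71) - 34054) = (-423459 - (-34056)*3)*(40*(-7) - 34054) = (-423459 - 2838*(-36))*(-280 - 34054) = (-423459 + 102168)*(-34334) = -321291*(-34334) = 11031205194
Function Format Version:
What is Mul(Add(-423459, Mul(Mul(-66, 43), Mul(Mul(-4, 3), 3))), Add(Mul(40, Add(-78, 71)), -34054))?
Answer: 11031205194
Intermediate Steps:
Mul(Add(-423459, Mul(Mul(-66, 43), Mul(Mul(-4, 3), 3))), Add(Mul(40, Add(-78, 71)), -34054)) = Mul(Add(-423459, Mul(-2838, Mul(-12, 3))), Add(Mul(40, -7), -34054)) = Mul(Add(-423459, Mul(-2838, -36)), Add(-280, -34054)) = Mul(Add(-423459, 102168), -34334) = Mul(-321291, -34334) = 11031205194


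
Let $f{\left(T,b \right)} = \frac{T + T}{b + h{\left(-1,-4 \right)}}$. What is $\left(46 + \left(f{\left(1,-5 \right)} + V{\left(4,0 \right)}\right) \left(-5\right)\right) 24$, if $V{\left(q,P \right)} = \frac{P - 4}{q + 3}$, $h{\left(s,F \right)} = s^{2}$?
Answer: $\frac{8628}{7} \approx 1232.6$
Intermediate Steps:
$f{\left(T,b \right)} = \frac{2 T}{1 + b}$ ($f{\left(T,b \right)} = \frac{T + T}{b + \left(-1\right)^{2}} = \frac{2 T}{b + 1} = \frac{2 T}{1 + b}$)
$V{\left(q,P \right)} = \frac{-4 + P}{3 + q}$
$\left(46 + \left(f{\left(1,-5 \right)} + V{\left(4,0 \right)}\right) \left(-5\right)\right) 24 = \left(46 + \left(2 \cdot 1 \frac{1}{1 - 5} + \frac{-4 + 0}{3 + 4}\right) \left(-5\right)\right) 24 = \left(46 + \left(2 \cdot 1 \frac{1}{-4} + \frac{1}{7} \left(-4\right)\right) \left(-5\right)\right) 24 = \left(46 + \left(2 \cdot 1 \left(- \frac{1}{4}\right) + \frac{1}{7} \left(-4\right)\right) \left(-5\right)\right) 24 = \left(46 + \left(- \frac{1}{2} - \frac{4}{7}\right) \left(-5\right)\right) 24 = \left(46 - - \frac{75}{14}\right) 24 = \left(46 + \frac{75}{14}\right) 24 = \frac{719}{14} \cdot 24 = \frac{8628}{7}$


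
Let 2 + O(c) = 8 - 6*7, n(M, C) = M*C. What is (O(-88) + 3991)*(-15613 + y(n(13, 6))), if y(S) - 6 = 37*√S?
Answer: -61725685 + 146335*√78 ≈ -6.0433e+7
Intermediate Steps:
n(M, C) = C*M
y(S) = 6 + 37*√S
O(c) = -36 (O(c) = -2 + (8 - 6*7) = -2 + (8 - 42) = -2 - 34 = -36)
(O(-88) + 3991)*(-15613 + y(n(13, 6))) = (-36 + 3991)*(-15613 + (6 + 37*√(6*13))) = 3955*(-15613 + (6 + 37*√78)) = 3955*(-15607 + 37*√78) = -61725685 + 146335*√78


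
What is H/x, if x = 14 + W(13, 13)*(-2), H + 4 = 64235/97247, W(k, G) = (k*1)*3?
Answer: 324753/6223808 ≈ 0.052179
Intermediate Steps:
W(k, G) = 3*k (W(k, G) = k*3 = 3*k)
H = -324753/97247 (H = -4 + 64235/97247 = -324753/97247 ≈ -3.3395)
x = -64 (x = 14 + (3*13)*(-2) = 14 + 39*(-2) = 14 - 78 = -64)
H/x = -324753/97247/(-64) = -324753/97247*(-1/64) = 324753/6223808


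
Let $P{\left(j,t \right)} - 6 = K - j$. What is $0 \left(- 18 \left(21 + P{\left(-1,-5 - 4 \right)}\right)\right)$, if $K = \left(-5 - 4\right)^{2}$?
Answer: $0$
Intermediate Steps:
$K = 81$ ($K = \left(-9\right)^{2} = 81$)
$P{\left(j,t \right)} = 87 - j$ ($P{\left(j,t \right)} = 6 - \left(-81 + j\right) = 87 - j$)
$0 \left(- 18 \left(21 + P{\left(-1,-5 - 4 \right)}\right)\right) = 0 \left(- 18 \left(21 + \left(87 - -1\right)\right)\right) = 0 \left(- 18 \left(21 + \left(87 + 1\right)\right)\right) = 0 \left(- 18 \left(21 + 88\right)\right) = 0 \left(\left(-18\right) 109\right) = 0 \left(-1962\right) = 0$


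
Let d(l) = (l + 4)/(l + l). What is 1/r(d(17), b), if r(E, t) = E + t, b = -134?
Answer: -34/4535 ≈ -0.0074972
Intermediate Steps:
d(l) = (4 + l)/(2*l) (d(l) = (4 + l)/((2*l)) = (4 + l)*(1/(2*l)) = (4 + l)/(2*l))
1/r(d(17), b) = 1/((½)*(4 + 17)/17 - 134) = 1/((½)*(1/17)*21 - 134) = 1/(21/34 - 134) = 1/(-4535/34) = -34/4535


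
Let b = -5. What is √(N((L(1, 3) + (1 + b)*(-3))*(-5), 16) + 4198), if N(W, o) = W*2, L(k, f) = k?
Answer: 6*√113 ≈ 63.781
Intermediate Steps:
N(W, o) = 2*W
√(N((L(1, 3) + (1 + b)*(-3))*(-5), 16) + 4198) = √(2*((1 + (1 - 5)*(-3))*(-5)) + 4198) = √(2*((1 - 4*(-3))*(-5)) + 4198) = √(2*((1 + 12)*(-5)) + 4198) = √(2*(13*(-5)) + 4198) = √(2*(-65) + 4198) = √(-130 + 4198) = √4068 = 6*√113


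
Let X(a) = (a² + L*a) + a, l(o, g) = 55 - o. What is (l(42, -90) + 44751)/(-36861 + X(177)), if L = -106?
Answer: -44764/24117 ≈ -1.8561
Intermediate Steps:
X(a) = a² - 105*a (X(a) = (a² - 106*a) + a = a² - 105*a)
(l(42, -90) + 44751)/(-36861 + X(177)) = ((55 - 1*42) + 44751)/(-36861 + 177*(-105 + 177)) = ((55 - 42) + 44751)/(-36861 + 177*72) = (13 + 44751)/(-36861 + 12744) = 44764/(-24117) = 44764*(-1/24117) = -44764/24117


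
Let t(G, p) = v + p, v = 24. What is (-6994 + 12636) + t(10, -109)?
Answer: 5557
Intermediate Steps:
t(G, p) = 24 + p
(-6994 + 12636) + t(10, -109) = (-6994 + 12636) + (24 - 109) = 5642 - 85 = 5557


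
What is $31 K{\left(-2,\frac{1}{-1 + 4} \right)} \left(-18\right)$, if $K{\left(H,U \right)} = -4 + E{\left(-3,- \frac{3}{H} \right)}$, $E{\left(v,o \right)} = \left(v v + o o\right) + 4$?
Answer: $- \frac{12555}{2} \approx -6277.5$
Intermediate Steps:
$E{\left(v,o \right)} = 4 + o^{2} + v^{2}$ ($E{\left(v,o \right)} = \left(v^{2} + o^{2}\right) + 4 = \left(o^{2} + v^{2}\right) + 4 = 4 + o^{2} + v^{2}$)
$K{\left(H,U \right)} = 9 + \frac{9}{H^{2}}$ ($K{\left(H,U \right)} = -4 + \left(4 + \left(- \frac{3}{H}\right)^{2} + \left(-3\right)^{2}\right) = -4 + \left(4 + \frac{9}{H^{2}} + 9\right) = -4 + \left(13 + \frac{9}{H^{2}}\right) = 9 + \frac{9}{H^{2}}$)
$31 K{\left(-2,\frac{1}{-1 + 4} \right)} \left(-18\right) = 31 \left(9 + \frac{9}{4}\right) \left(-18\right) = 31 \cdot \frac{45}{4} \left(-18\right) = \frac{1395}{4} \left(-18\right) = - \frac{12555}{2}$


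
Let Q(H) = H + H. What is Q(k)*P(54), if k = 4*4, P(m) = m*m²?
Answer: 5038848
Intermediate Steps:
P(m) = m³
k = 16
Q(H) = 2*H
Q(k)*P(54) = (2*16)*54³ = 32*157464 = 5038848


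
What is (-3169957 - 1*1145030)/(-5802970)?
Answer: 4314987/5802970 ≈ 0.74358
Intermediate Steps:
(-3169957 - 1*1145030)/(-5802970) = (-3169957 - 1145030)*(-1/5802970) = -4314987*(-1/5802970) = 4314987/5802970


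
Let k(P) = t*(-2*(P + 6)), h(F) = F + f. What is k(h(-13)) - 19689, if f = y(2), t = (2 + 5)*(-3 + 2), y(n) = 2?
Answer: -19759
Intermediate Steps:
t = -7 (t = 7*(-1) = -7)
f = 2
h(F) = 2 + F (h(F) = F + 2 = 2 + F)
k(P) = 84 + 14*P (k(P) = -(-14)*(P + 6) = -(-14)*(6 + P) = -7*(-12 - 2*P) = 84 + 14*P)
k(h(-13)) - 19689 = (84 + 14*(2 - 13)) - 19689 = (84 + 14*(-11)) - 19689 = (84 - 154) - 19689 = -70 - 19689 = -19759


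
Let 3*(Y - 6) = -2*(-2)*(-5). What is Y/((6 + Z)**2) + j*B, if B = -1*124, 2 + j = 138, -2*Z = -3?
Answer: -11383208/675 ≈ -16864.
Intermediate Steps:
Z = 3/2 (Z = -1/2*(-3) = 3/2 ≈ 1.5000)
j = 136 (j = -2 + 138 = 136)
Y = -2/3 (Y = 6 + (-2*(-2)*(-5))/3 = 6 + (4*(-5))/3 = 6 + (1/3)*(-20) = 6 - 20/3 = -2/3 ≈ -0.66667)
B = -124
Y/((6 + Z)**2) + j*B = -2/(3*(6 + 3/2)**2) + 136*(-124) = -2/(3*((15/2)**2)) - 16864 = -2/(3*225/4) - 16864 = -2/3*4/225 - 16864 = -8/675 - 16864 = -11383208/675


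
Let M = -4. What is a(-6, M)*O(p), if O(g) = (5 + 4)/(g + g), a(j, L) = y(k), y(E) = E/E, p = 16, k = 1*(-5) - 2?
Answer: 9/32 ≈ 0.28125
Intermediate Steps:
k = -7 (k = -5 - 2 = -7)
y(E) = 1
a(j, L) = 1
O(g) = 9/(2*g) (O(g) = 9/((2*g)) = 9*(1/(2*g)) = 9/(2*g))
a(-6, M)*O(p) = 1*((9/2)/16) = 1*((9/2)*(1/16)) = 1*(9/32) = 9/32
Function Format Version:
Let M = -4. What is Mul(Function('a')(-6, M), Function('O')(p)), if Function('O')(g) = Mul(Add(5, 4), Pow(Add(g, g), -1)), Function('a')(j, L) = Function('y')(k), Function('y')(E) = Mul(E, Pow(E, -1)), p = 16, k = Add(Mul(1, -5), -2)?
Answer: Rational(9, 32) ≈ 0.28125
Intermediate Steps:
k = -7 (k = Add(-5, -2) = -7)
Function('y')(E) = 1
Function('a')(j, L) = 1
Function('O')(g) = Mul(Rational(9, 2), Pow(g, -1)) (Function('O')(g) = Mul(9, Pow(Mul(2, g), -1)) = Mul(9, Mul(Rational(1, 2), Pow(g, -1))) = Mul(Rational(9, 2), Pow(g, -1)))
Mul(Function('a')(-6, M), Function('O')(p)) = Mul(1, Mul(Rational(9, 2), Pow(16, -1))) = Mul(1, Mul(Rational(9, 2), Rational(1, 16))) = Mul(1, Rational(9, 32)) = Rational(9, 32)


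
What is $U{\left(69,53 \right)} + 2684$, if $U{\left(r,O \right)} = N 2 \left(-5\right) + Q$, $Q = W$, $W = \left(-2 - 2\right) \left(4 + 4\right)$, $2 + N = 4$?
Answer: $2632$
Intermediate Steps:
$N = 2$ ($N = -2 + 4 = 2$)
$W = -32$ ($W = \left(-4\right) 8 = -32$)
$Q = -32$
$U{\left(r,O \right)} = -52$ ($U{\left(r,O \right)} = 2 \cdot 2 \left(-5\right) - 32 = 2 \left(-10\right) - 32 = -20 - 32 = -52$)
$U{\left(69,53 \right)} + 2684 = -52 + 2684 = 2632$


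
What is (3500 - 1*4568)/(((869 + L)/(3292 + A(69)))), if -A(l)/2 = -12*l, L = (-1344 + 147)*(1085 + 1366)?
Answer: 2642232/1466489 ≈ 1.8017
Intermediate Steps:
L = -2933847 (L = -1197*2451 = -2933847)
A(l) = 24*l (A(l) = -(-24)*l = 24*l)
(3500 - 1*4568)/(((869 + L)/(3292 + A(69)))) = (3500 - 1*4568)/(((869 - 2933847)/(3292 + 24*69))) = (3500 - 4568)/((-2932978/(3292 + 1656))) = -1068/((-2932978/4948)) = -1068/((-2932978*1/4948)) = -1068/(-1466489/2474) = -1068*(-2474/1466489) = 2642232/1466489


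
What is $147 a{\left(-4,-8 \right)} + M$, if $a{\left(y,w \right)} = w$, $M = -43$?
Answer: $-1219$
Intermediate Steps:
$147 a{\left(-4,-8 \right)} + M = 147 \left(-8\right) - 43 = -1176 - 43 = -1219$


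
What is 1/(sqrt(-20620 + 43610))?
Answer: sqrt(190)/2090 ≈ 0.0065952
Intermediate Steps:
1/(sqrt(-20620 + 43610)) = 1/(sqrt(22990)) = 1/(11*sqrt(190)) = sqrt(190)/2090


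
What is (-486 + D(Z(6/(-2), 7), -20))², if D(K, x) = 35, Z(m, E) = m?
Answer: 203401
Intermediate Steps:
(-486 + D(Z(6/(-2), 7), -20))² = (-486 + 35)² = (-451)² = 203401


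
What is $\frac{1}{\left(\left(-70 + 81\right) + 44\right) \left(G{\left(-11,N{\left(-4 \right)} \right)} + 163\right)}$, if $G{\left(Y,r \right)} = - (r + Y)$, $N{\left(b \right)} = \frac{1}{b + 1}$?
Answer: $\frac{3}{28765} \approx 0.00010429$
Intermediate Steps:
$N{\left(b \right)} = \frac{1}{1 + b}$
$G{\left(Y,r \right)} = - Y - r$ ($G{\left(Y,r \right)} = - (Y + r) = - Y - r$)
$\frac{1}{\left(\left(-70 + 81\right) + 44\right) \left(G{\left(-11,N{\left(-4 \right)} \right)} + 163\right)} = \frac{1}{\left(\left(-70 + 81\right) + 44\right) \left(\left(\left(-1\right) \left(-11\right) - \frac{1}{1 - 4}\right) + 163\right)} = \frac{1}{\left(11 + 44\right) \left(\left(11 - \frac{1}{-3}\right) + 163\right)} = \frac{1}{55 \left(\left(11 - - \frac{1}{3}\right) + 163\right)} = \frac{1}{55 \left(\left(11 + \frac{1}{3}\right) + 163\right)} = \frac{1}{55 \left(\frac{34}{3} + 163\right)} = \frac{1}{55 \cdot \frac{523}{3}} = \frac{1}{\frac{28765}{3}} = \frac{3}{28765}$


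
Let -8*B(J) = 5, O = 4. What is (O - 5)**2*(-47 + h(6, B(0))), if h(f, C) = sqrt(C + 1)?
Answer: -47 + sqrt(6)/4 ≈ -46.388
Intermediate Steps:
B(J) = -5/8 (B(J) = -1/8*5 = -5/8)
h(f, C) = sqrt(1 + C)
(O - 5)**2*(-47 + h(6, B(0))) = (4 - 5)**2*(-47 + sqrt(1 - 5/8)) = (-1)**2*(-47 + sqrt(3/8)) = 1*(-47 + sqrt(6)/4) = -47 + sqrt(6)/4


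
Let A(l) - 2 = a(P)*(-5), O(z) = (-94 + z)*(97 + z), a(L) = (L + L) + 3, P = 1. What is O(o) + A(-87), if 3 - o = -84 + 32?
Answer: -5951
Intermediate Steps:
o = 55 (o = 3 - (-84 + 32) = 3 - 1*(-52) = 3 + 52 = 55)
a(L) = 3 + 2*L (a(L) = 2*L + 3 = 3 + 2*L)
A(l) = -23 (A(l) = 2 + (3 + 2*1)*(-5) = 2 + (3 + 2)*(-5) = 2 + 5*(-5) = 2 - 25 = -23)
O(o) + A(-87) = (-9118 + 55² + 3*55) - 23 = (-9118 + 3025 + 165) - 23 = -5928 - 23 = -5951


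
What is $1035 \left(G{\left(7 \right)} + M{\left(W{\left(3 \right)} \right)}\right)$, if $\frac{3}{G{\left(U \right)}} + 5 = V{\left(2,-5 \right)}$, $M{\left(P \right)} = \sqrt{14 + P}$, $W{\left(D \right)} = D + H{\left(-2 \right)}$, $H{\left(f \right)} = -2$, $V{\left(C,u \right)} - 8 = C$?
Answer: $621 + 1035 \sqrt{15} \approx 4629.5$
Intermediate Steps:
$V{\left(C,u \right)} = 8 + C$
$W{\left(D \right)} = -2 + D$ ($W{\left(D \right)} = D - 2 = -2 + D$)
$G{\left(U \right)} = \frac{3}{5}$ ($G{\left(U \right)} = \frac{3}{-5 + \left(8 + 2\right)} = \frac{3}{-5 + 10} = \frac{3}{5}$)
$1035 \left(G{\left(7 \right)} + M{\left(W{\left(3 \right)} \right)}\right) = 1035 \left(\frac{3}{5} + \sqrt{14 + \left(-2 + 3\right)}\right) = 1035 \left(\frac{3}{5} + \sqrt{14 + 1}\right) = 1035 \left(\frac{3}{5} + \sqrt{15}\right) = 621 + 1035 \sqrt{15}$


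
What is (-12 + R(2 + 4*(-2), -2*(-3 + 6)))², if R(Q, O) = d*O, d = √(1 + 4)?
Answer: 324 + 144*√5 ≈ 645.99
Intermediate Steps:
d = √5 ≈ 2.2361
R(Q, O) = O*√5 (R(Q, O) = √5*O = O*√5)
(-12 + R(2 + 4*(-2), -2*(-3 + 6)))² = (-12 + (-2*(-3 + 6))*√5)² = (-12 + (-2*3)*√5)² = (-12 - 6*√5)²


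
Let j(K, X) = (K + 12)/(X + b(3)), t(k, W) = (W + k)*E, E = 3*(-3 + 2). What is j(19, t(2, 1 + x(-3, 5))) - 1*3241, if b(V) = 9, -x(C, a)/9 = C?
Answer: -262552/81 ≈ -3241.4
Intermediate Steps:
x(C, a) = -9*C
E = -3 (E = 3*(-1) = -3)
t(k, W) = -3*W - 3*k (t(k, W) = (W + k)*(-3) = -3*W - 3*k)
j(K, X) = (12 + K)/(9 + X) (j(K, X) = (K + 12)/(X + 9) = (12 + K)/(9 + X))
j(19, t(2, 1 + x(-3, 5))) - 1*3241 = (12 + 19)/(9 + (-3*(1 - 9*(-3)) - 3*2)) - 1*3241 = 31/(9 + (-3*(1 + 27) - 6)) - 3241 = 31/(9 + (-3*28 - 6)) - 3241 = 31/(9 + (-84 - 6)) - 3241 = 31/(9 - 90) - 3241 = 31/(-81) - 3241 = -1/81*31 - 3241 = -31/81 - 3241 = -262552/81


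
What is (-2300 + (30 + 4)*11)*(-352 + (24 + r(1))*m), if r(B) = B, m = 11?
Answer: 148302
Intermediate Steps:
(-2300 + (30 + 4)*11)*(-352 + (24 + r(1))*m) = (-2300 + (30 + 4)*11)*(-352 + (24 + 1)*11) = (-2300 + 34*11)*(-352 + 25*11) = (-2300 + 374)*(-352 + 275) = -1926*(-77) = 148302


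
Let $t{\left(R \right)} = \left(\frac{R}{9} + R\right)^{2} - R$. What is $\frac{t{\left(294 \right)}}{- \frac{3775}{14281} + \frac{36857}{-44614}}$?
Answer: $- \frac{610216232968636}{6252954003} \approx -97589.0$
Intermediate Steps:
$t{\left(R \right)} = - R + \frac{100 R^{2}}{81}$ ($t{\left(R \right)} = \left(R \frac{1}{9} + R\right)^{2} - R = \left(\frac{R}{9} + R\right)^{2} - R = \left(\frac{10 R}{9}\right)^{2} - R = \frac{100 R^{2}}{81} - R = - R + \frac{100 R^{2}}{81}$)
$\frac{t{\left(294 \right)}}{- \frac{3775}{14281} + \frac{36857}{-44614}} = \frac{\frac{1}{81} \cdot 294 \left(-81 + 100 \cdot 294\right)}{- \frac{3775}{14281} + \frac{36857}{-44614}} = \frac{\frac{1}{81} \cdot 294 \left(-81 + 29400\right)}{\left(-3775\right) \frac{1}{14281} + 36857 \left(- \frac{1}{44614}\right)} = \frac{\frac{1}{81} \cdot 294 \cdot 29319}{- \frac{3775}{14281} - \frac{36857}{44614}} = \frac{957754}{9 \left(- \frac{694772667}{637132534}\right)} = \frac{957754}{9} \left(- \frac{637132534}{694772667}\right) = - \frac{610216232968636}{6252954003}$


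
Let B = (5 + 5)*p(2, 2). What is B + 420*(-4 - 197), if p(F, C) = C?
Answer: -84400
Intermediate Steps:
B = 20 (B = (5 + 5)*2 = 10*2 = 20)
B + 420*(-4 - 197) = 20 + 420*(-4 - 197) = 20 + 420*(-201) = 20 - 84420 = -84400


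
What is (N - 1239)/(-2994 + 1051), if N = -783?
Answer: 2022/1943 ≈ 1.0407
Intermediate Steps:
(N - 1239)/(-2994 + 1051) = (-783 - 1239)/(-2994 + 1051) = -2022/(-1943) = -2022*(-1/1943) = 2022/1943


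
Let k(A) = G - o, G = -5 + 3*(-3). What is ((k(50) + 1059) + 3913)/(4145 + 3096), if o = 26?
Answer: 4932/7241 ≈ 0.68112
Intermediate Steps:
G = -14 (G = -5 - 9 = -14)
k(A) = -40 (k(A) = -14 - 1*26 = -14 - 26 = -40)
((k(50) + 1059) + 3913)/(4145 + 3096) = ((-40 + 1059) + 3913)/(4145 + 3096) = (1019 + 3913)/7241 = 4932*(1/7241) = 4932/7241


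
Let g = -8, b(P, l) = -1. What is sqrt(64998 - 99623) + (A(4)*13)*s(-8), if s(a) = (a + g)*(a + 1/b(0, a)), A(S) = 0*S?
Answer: 5*I*sqrt(1385) ≈ 186.08*I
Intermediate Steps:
A(S) = 0
s(a) = (-1 + a)*(-8 + a) (s(a) = (a - 8)*(a + 1/(-1)) = (-8 + a)*(a - 1) = (-8 + a)*(-1 + a) = (-1 + a)*(-8 + a))
sqrt(64998 - 99623) + (A(4)*13)*s(-8) = sqrt(64998 - 99623) + (0*13)*(8 - 1*(-8) - 8*(-8 - 8)) = sqrt(-34625) + 0*(8 + 8 - 8*(-16)) = 5*I*sqrt(1385) + 0*(8 + 8 + 128) = 5*I*sqrt(1385) + 0*144 = 5*I*sqrt(1385) + 0 = 5*I*sqrt(1385)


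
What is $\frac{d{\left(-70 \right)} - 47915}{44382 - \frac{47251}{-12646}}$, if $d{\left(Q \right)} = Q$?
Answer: $- \frac{606818310}{561302023} \approx -1.0811$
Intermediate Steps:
$\frac{d{\left(-70 \right)} - 47915}{44382 - \frac{47251}{-12646}} = \frac{-70 - 47915}{44382 - \frac{47251}{-12646}} = - \frac{47985}{44382 - - \frac{47251}{12646}} = - \frac{47985}{44382 + \frac{47251}{12646}} = - \frac{47985}{\frac{561302023}{12646}} = \left(-47985\right) \frac{12646}{561302023} = - \frac{606818310}{561302023}$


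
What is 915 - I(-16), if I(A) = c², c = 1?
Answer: 914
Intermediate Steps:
I(A) = 1 (I(A) = 1² = 1)
915 - I(-16) = 915 - 1*1 = 915 - 1 = 914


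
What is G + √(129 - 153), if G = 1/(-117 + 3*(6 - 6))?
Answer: -1/117 + 2*I*√6 ≈ -0.008547 + 4.899*I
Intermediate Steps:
G = -1/117 (G = 1/(-117 + 3*0) = 1/(-117 + 0) = 1/(-117) = -1/117 ≈ -0.0085470)
G + √(129 - 153) = -1/117 + √(129 - 153) = -1/117 + √(-24) = -1/117 + 2*I*√6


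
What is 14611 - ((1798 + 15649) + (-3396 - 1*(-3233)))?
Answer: -2673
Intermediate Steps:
14611 - ((1798 + 15649) + (-3396 - 1*(-3233))) = 14611 - (17447 + (-3396 + 3233)) = 14611 - (17447 - 163) = 14611 - 1*17284 = 14611 - 17284 = -2673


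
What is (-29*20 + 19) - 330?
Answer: -891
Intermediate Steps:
(-29*20 + 19) - 330 = (-580 + 19) - 330 = -561 - 330 = -891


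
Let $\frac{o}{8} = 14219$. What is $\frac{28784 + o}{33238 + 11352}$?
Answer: $\frac{71268}{22295} \approx 3.1966$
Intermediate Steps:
$o = 113752$ ($o = 8 \cdot 14219 = 113752$)
$\frac{28784 + o}{33238 + 11352} = \frac{28784 + 113752}{33238 + 11352} = \frac{142536}{44590} = 142536 \cdot \frac{1}{44590} = \frac{71268}{22295}$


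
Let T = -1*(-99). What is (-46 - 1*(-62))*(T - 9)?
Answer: 1440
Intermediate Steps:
T = 99
(-46 - 1*(-62))*(T - 9) = (-46 - 1*(-62))*(99 - 9) = (-46 + 62)*90 = 16*90 = 1440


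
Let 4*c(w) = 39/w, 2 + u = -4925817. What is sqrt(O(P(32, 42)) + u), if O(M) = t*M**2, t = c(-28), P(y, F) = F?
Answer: I*sqrt(19705733)/2 ≈ 2219.6*I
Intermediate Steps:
u = -4925819 (u = -2 - 4925817 = -4925819)
c(w) = 39/(4*w) (c(w) = (39/w)/4 = 39/(4*w))
t = -39/112 (t = (39/4)/(-28) = (39/4)*(-1/28) = -39/112 ≈ -0.34821)
O(M) = -39*M**2/112
sqrt(O(P(32, 42)) + u) = sqrt(-39/112*42**2 - 4925819) = sqrt(-39/112*1764 - 4925819) = sqrt(-2457/4 - 4925819) = sqrt(-19705733/4) = I*sqrt(19705733)/2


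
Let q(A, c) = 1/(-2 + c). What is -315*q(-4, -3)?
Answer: 63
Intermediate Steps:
-315*q(-4, -3) = -315/(-2 - 3) = -315/(-5) = -315*(-⅕) = 63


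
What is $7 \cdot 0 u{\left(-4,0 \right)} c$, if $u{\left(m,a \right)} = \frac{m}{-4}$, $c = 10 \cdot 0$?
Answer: $0$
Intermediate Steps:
$c = 0$
$u{\left(m,a \right)} = - \frac{m}{4}$ ($u{\left(m,a \right)} = m \left(- \frac{1}{4}\right) = - \frac{m}{4}$)
$7 \cdot 0 u{\left(-4,0 \right)} c = 7 \cdot 0 \left(\left(- \frac{1}{4}\right) \left(-4\right)\right) 0 = 0 \cdot 1 \cdot 0 = 0 \cdot 0 = 0$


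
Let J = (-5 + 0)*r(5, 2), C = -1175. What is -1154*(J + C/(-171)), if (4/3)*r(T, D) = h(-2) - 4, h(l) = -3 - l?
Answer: -10111925/342 ≈ -29567.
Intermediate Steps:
r(T, D) = -15/4 (r(T, D) = 3*((-3 - 1*(-2)) - 4)/4 = 3*((-3 + 2) - 4)/4 = 3*(-1 - 4)/4 = (3/4)*(-5) = -15/4)
J = 75/4 (J = (-5 + 0)*(-15/4) = -5*(-15/4) = 75/4 ≈ 18.750)
-1154*(J + C/(-171)) = -1154*(75/4 - 1175/(-171)) = -1154*(75/4 - 1175*(-1/171)) = -1154*(75/4 + 1175/171) = -1154*17525/684 = -10111925/342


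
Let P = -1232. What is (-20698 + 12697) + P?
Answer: -9233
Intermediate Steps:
(-20698 + 12697) + P = (-20698 + 12697) - 1232 = -8001 - 1232 = -9233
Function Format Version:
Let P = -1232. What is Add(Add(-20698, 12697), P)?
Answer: -9233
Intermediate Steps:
Add(Add(-20698, 12697), P) = Add(Add(-20698, 12697), -1232) = Add(-8001, -1232) = -9233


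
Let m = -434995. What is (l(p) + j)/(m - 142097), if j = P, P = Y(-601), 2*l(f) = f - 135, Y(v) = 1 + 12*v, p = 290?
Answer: 14267/1154184 ≈ 0.012361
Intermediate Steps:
l(f) = -135/2 + f/2 (l(f) = (f - 135)/2 = (-135 + f)/2 = -135/2 + f/2)
P = -7211 (P = 1 + 12*(-601) = 1 - 7212 = -7211)
j = -7211
(l(p) + j)/(m - 142097) = ((-135/2 + (½)*290) - 7211)/(-434995 - 142097) = ((-135/2 + 145) - 7211)/(-577092) = (155/2 - 7211)*(-1/577092) = -14267/2*(-1/577092) = 14267/1154184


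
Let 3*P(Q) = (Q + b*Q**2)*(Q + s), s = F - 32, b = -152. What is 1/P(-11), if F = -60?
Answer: 3/1895509 ≈ 1.5827e-6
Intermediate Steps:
s = -92 (s = -60 - 32 = -92)
P(Q) = (-92 + Q)*(Q - 152*Q**2)/3 (P(Q) = ((Q - 152*Q**2)*(Q - 92))/3 = ((Q - 152*Q**2)*(-92 + Q))/3 = ((-92 + Q)*(Q - 152*Q**2))/3 = (-92 + Q)*(Q - 152*Q**2)/3)
1/P(-11) = 1/((1/3)*(-11)*(-92 - 152*(-11)**2 + 13985*(-11))) = 1/((1/3)*(-11)*(-92 - 152*121 - 153835)) = 1/((1/3)*(-11)*(-92 - 18392 - 153835)) = 1/((1/3)*(-11)*(-172319)) = 1/(1895509/3) = 3/1895509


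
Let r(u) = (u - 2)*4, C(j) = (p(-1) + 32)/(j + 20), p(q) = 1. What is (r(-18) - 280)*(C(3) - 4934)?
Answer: 40841640/23 ≈ 1.7757e+6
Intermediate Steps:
C(j) = 33/(20 + j) (C(j) = (1 + 32)/(j + 20) = 33/(20 + j))
r(u) = -8 + 4*u (r(u) = (-2 + u)*4 = -8 + 4*u)
(r(-18) - 280)*(C(3) - 4934) = ((-8 + 4*(-18)) - 280)*(33/(20 + 3) - 4934) = ((-8 - 72) - 280)*(33/23 - 4934) = (-80 - 280)*(33*(1/23) - 4934) = -360*(33/23 - 4934) = -360*(-113449/23) = 40841640/23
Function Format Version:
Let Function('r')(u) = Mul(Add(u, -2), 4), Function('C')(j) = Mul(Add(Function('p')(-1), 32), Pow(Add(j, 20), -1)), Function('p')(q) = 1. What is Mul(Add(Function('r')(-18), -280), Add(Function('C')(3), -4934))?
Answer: Rational(40841640, 23) ≈ 1.7757e+6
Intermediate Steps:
Function('C')(j) = Mul(33, Pow(Add(20, j), -1)) (Function('C')(j) = Mul(Add(1, 32), Pow(Add(j, 20), -1)) = Mul(33, Pow(Add(20, j), -1)))
Function('r')(u) = Add(-8, Mul(4, u)) (Function('r')(u) = Mul(Add(-2, u), 4) = Add(-8, Mul(4, u)))
Mul(Add(Function('r')(-18), -280), Add(Function('C')(3), -4934)) = Mul(Add(Add(-8, Mul(4, -18)), -280), Add(Mul(33, Pow(Add(20, 3), -1)), -4934)) = Mul(Add(Add(-8, -72), -280), Add(Mul(33, Pow(23, -1)), -4934)) = Mul(Add(-80, -280), Add(Mul(33, Rational(1, 23)), -4934)) = Mul(-360, Add(Rational(33, 23), -4934)) = Mul(-360, Rational(-113449, 23)) = Rational(40841640, 23)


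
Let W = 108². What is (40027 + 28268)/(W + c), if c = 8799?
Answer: 22765/6821 ≈ 3.3375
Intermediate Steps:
W = 11664
(40027 + 28268)/(W + c) = (40027 + 28268)/(11664 + 8799) = 68295/20463 = 68295*(1/20463) = 22765/6821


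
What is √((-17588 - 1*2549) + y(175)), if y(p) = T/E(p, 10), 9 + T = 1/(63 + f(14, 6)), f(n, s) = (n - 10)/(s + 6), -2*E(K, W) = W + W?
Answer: I*√726913267/190 ≈ 141.9*I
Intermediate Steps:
E(K, W) = -W (E(K, W) = -(W + W)/2 = -W)
f(n, s) = (-10 + n)/(6 + s)
T = -1707/190 (T = -9 + 1/(63 + (-10 + 14)/(6 + 6)) = -9 + 1/(63 + 4/12) = -9 + 1/(63 + (1/12)*4) = -9 + 1/(63 + ⅓) = -9 + 1/(190/3) = -9 + 3/190 = -1707/190 ≈ -8.9842)
y(p) = 1707/1900 (y(p) = -1707/(190*((-1*10))) = -1707/190/(-10) = -1707/190*(-⅒) = 1707/1900)
√((-17588 - 1*2549) + y(175)) = √((-17588 - 1*2549) + 1707/1900) = √((-17588 - 2549) + 1707/1900) = √(-20137 + 1707/1900) = √(-38258593/1900) = I*√726913267/190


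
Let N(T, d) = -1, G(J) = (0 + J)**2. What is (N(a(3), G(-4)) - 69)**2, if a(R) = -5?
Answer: 4900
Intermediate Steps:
G(J) = J**2
(N(a(3), G(-4)) - 69)**2 = (-1 - 69)**2 = (-70)**2 = 4900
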